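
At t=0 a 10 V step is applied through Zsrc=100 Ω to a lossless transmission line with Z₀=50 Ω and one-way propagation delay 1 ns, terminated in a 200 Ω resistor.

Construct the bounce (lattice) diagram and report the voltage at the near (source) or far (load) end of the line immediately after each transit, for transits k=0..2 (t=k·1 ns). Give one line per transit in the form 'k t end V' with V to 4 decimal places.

Γ_L=0.600000, Γ_S=0.333333; launch V₁=10·50/150=3.333333
k=0 src: V=3.3333
k=1 load: inc=3.333333, refl=3.333333·0.600000=2.0000; V=0.000000+3.333333+2.000000=5.3333
k=2 src: inc=2.000000, refl=2.000000·0.333333=0.6667; V=3.333333+2.000000+0.666667=6.0000

0 0 source 3.3333
1 1 load 5.3333
2 2 source 6.0000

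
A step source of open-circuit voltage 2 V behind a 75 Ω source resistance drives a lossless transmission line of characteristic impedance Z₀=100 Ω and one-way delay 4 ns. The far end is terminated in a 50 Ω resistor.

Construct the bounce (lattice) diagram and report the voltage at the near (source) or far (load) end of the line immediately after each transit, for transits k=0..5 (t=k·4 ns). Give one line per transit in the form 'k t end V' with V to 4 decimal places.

Γ_L=-0.333333, Γ_S=-0.142857; launch V₁=2·100/175=1.142857
k=0 src: V=1.1429
k=1 load: inc=1.142857, refl=1.142857·-0.333333=-0.3810; V=0.000000+1.142857+-0.380952=0.7619
k=2 src: inc=-0.380952, refl=-0.380952·-0.142857=0.0544; V=1.142857+-0.380952+0.054422=0.8163
k=3 load: inc=0.054422, refl=0.054422·-0.333333=-0.0181; V=0.761905+0.054422+-0.018141=0.7982
k=4 src: inc=-0.018141, refl=-0.018141·-0.142857=0.0026; V=0.816327+-0.018141+0.002592=0.8008
k=5 load: inc=0.002592, refl=0.002592·-0.333333=-0.0009; V=0.798186+0.002592+-0.000864=0.7999

0 0 source 1.1429
1 4 load 0.7619
2 8 source 0.8163
3 12 load 0.7982
4 16 source 0.8008
5 20 load 0.7999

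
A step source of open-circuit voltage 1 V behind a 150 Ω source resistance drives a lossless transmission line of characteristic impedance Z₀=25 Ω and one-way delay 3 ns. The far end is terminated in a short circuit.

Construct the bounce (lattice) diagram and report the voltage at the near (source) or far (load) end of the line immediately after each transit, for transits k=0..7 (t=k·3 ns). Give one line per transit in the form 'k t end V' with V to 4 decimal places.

0 0 source 0.1429
1 3 load 0.0000
2 6 source -0.1020
3 9 load 0.0000
4 12 source 0.0729
5 15 load 0.0000
6 18 source -0.0521
7 21 load 0.0000

Γ_L=-1.000000, Γ_S=0.714286; launch V₁=1·25/175=0.142857
k=0 src: V=0.1429
k=1 load: inc=0.142857, refl=0.142857·-1.000000=-0.1429; V=0.000000+0.142857+-0.142857=0.0000
k=2 src: inc=-0.142857, refl=-0.142857·0.714286=-0.1020; V=0.142857+-0.142857+-0.102041=-0.1020
k=3 load: inc=-0.102041, refl=-0.102041·-1.000000=0.1020; V=0.000000+-0.102041+0.102041=0.0000
k=4 src: inc=0.102041, refl=0.102041·0.714286=0.0729; V=-0.102041+0.102041+0.072886=0.0729
k=5 load: inc=0.072886, refl=0.072886·-1.000000=-0.0729; V=0.000000+0.072886+-0.072886=0.0000
k=6 src: inc=-0.072886, refl=-0.072886·0.714286=-0.0521; V=0.072886+-0.072886+-0.052062=-0.0521
k=7 load: inc=-0.052062, refl=-0.052062·-1.000000=0.0521; V=0.000000+-0.052062+0.052062=0.0000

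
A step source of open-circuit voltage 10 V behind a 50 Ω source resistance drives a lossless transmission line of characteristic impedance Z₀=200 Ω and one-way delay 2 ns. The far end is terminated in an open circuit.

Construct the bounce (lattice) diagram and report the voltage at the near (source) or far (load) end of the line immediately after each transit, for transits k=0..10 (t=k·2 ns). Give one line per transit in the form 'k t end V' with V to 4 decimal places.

0 0 source 8.0000
1 2 load 16.0000
2 4 source 11.2000
3 6 load 6.4000
4 8 source 9.2800
5 10 load 12.1600
6 12 source 10.4320
7 14 load 8.7040
8 16 source 9.7408
9 18 load 10.7776
10 20 source 10.1555

Γ_L=1.000000, Γ_S=-0.600000; launch V₁=10·200/250=8.000000
k=0 src: V=8.0000
k=1 load: inc=8.000000, refl=8.000000·1.000000=8.0000; V=0.000000+8.000000+8.000000=16.0000
k=2 src: inc=8.000000, refl=8.000000·-0.600000=-4.8000; V=8.000000+8.000000+-4.800000=11.2000
k=3 load: inc=-4.800000, refl=-4.800000·1.000000=-4.8000; V=16.000000+-4.800000+-4.800000=6.4000
k=4 src: inc=-4.800000, refl=-4.800000·-0.600000=2.8800; V=11.200000+-4.800000+2.880000=9.2800
k=5 load: inc=2.880000, refl=2.880000·1.000000=2.8800; V=6.400000+2.880000+2.880000=12.1600
k=6 src: inc=2.880000, refl=2.880000·-0.600000=-1.7280; V=9.280000+2.880000+-1.728000=10.4320
k=7 load: inc=-1.728000, refl=-1.728000·1.000000=-1.7280; V=12.160000+-1.728000+-1.728000=8.7040
k=8 src: inc=-1.728000, refl=-1.728000·-0.600000=1.0368; V=10.432000+-1.728000+1.036800=9.7408
k=9 load: inc=1.036800, refl=1.036800·1.000000=1.0368; V=8.704000+1.036800+1.036800=10.7776
k=10 src: inc=1.036800, refl=1.036800·-0.600000=-0.6221; V=9.740800+1.036800+-0.622080=10.1555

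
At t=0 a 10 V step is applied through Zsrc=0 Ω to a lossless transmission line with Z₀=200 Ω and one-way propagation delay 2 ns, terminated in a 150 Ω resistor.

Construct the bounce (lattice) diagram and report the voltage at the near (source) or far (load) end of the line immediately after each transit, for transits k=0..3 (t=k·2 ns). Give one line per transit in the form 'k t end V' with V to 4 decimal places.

0 0 source 10.0000
1 2 load 8.5714
2 4 source 10.0000
3 6 load 9.7959

Γ_L=-0.142857, Γ_S=-1.000000; launch V₁=10·200/200=10.000000
k=0 src: V=10.0000
k=1 load: inc=10.000000, refl=10.000000·-0.142857=-1.4286; V=0.000000+10.000000+-1.428571=8.5714
k=2 src: inc=-1.428571, refl=-1.428571·-1.000000=1.4286; V=10.000000+-1.428571+1.428571=10.0000
k=3 load: inc=1.428571, refl=1.428571·-0.142857=-0.2041; V=8.571429+1.428571+-0.204082=9.7959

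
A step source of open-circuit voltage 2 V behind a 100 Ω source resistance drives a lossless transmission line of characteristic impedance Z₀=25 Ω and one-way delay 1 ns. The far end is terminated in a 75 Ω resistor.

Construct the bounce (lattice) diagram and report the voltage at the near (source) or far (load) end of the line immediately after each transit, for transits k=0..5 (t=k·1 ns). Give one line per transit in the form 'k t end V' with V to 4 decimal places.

0 0 source 0.4000
1 1 load 0.6000
2 2 source 0.7200
3 3 load 0.7800
4 4 source 0.8160
5 5 load 0.8340

Γ_L=0.500000, Γ_S=0.600000; launch V₁=2·25/125=0.400000
k=0 src: V=0.4000
k=1 load: inc=0.400000, refl=0.400000·0.500000=0.2000; V=0.000000+0.400000+0.200000=0.6000
k=2 src: inc=0.200000, refl=0.200000·0.600000=0.1200; V=0.400000+0.200000+0.120000=0.7200
k=3 load: inc=0.120000, refl=0.120000·0.500000=0.0600; V=0.600000+0.120000+0.060000=0.7800
k=4 src: inc=0.060000, refl=0.060000·0.600000=0.0360; V=0.720000+0.060000+0.036000=0.8160
k=5 load: inc=0.036000, refl=0.036000·0.500000=0.0180; V=0.780000+0.036000+0.018000=0.8340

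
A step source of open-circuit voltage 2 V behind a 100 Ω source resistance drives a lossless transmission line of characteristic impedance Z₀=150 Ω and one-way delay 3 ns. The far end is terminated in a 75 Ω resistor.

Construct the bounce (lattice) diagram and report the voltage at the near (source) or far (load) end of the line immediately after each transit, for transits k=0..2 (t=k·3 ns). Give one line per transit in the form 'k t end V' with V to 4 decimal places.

0 0 source 1.2000
1 3 load 0.8000
2 6 source 0.8800

Γ_L=-0.333333, Γ_S=-0.200000; launch V₁=2·150/250=1.200000
k=0 src: V=1.2000
k=1 load: inc=1.200000, refl=1.200000·-0.333333=-0.4000; V=0.000000+1.200000+-0.400000=0.8000
k=2 src: inc=-0.400000, refl=-0.400000·-0.200000=0.0800; V=1.200000+-0.400000+0.080000=0.8800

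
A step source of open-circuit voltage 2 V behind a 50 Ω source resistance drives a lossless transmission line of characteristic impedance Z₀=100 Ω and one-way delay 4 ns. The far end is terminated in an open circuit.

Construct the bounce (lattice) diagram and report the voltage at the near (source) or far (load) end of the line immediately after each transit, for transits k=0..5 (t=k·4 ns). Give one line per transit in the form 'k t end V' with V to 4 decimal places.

Γ_L=1.000000, Γ_S=-0.333333; launch V₁=2·100/150=1.333333
k=0 src: V=1.3333
k=1 load: inc=1.333333, refl=1.333333·1.000000=1.3333; V=0.000000+1.333333+1.333333=2.6667
k=2 src: inc=1.333333, refl=1.333333·-0.333333=-0.4444; V=1.333333+1.333333+-0.444444=2.2222
k=3 load: inc=-0.444444, refl=-0.444444·1.000000=-0.4444; V=2.666667+-0.444444+-0.444444=1.7778
k=4 src: inc=-0.444444, refl=-0.444444·-0.333333=0.1481; V=2.222222+-0.444444+0.148148=1.9259
k=5 load: inc=0.148148, refl=0.148148·1.000000=0.1481; V=1.777778+0.148148+0.148148=2.0741

0 0 source 1.3333
1 4 load 2.6667
2 8 source 2.2222
3 12 load 1.7778
4 16 source 1.9259
5 20 load 2.0741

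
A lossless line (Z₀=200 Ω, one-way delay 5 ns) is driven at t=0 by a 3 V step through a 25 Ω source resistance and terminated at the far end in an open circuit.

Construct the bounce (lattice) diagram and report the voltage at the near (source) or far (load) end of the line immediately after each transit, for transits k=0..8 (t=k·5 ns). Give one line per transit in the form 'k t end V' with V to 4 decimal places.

0 0 source 2.6667
1 5 load 5.3333
2 10 source 3.2593
3 15 load 1.1852
4 20 source 2.7984
5 25 load 4.4115
6 30 source 3.1568
7 35 load 1.9021
8 40 source 2.8780

Γ_L=1.000000, Γ_S=-0.777778; launch V₁=3·200/225=2.666667
k=0 src: V=2.6667
k=1 load: inc=2.666667, refl=2.666667·1.000000=2.6667; V=0.000000+2.666667+2.666667=5.3333
k=2 src: inc=2.666667, refl=2.666667·-0.777778=-2.0741; V=2.666667+2.666667+-2.074074=3.2593
k=3 load: inc=-2.074074, refl=-2.074074·1.000000=-2.0741; V=5.333333+-2.074074+-2.074074=1.1852
k=4 src: inc=-2.074074, refl=-2.074074·-0.777778=1.6132; V=3.259259+-2.074074+1.613169=2.7984
k=5 load: inc=1.613169, refl=1.613169·1.000000=1.6132; V=1.185185+1.613169+1.613169=4.4115
k=6 src: inc=1.613169, refl=1.613169·-0.777778=-1.2547; V=2.798354+1.613169+-1.254687=3.1568
k=7 load: inc=-1.254687, refl=-1.254687·1.000000=-1.2547; V=4.411523+-1.254687+-1.254687=1.9021
k=8 src: inc=-1.254687, refl=-1.254687·-0.777778=0.9759; V=3.156836+-1.254687+0.975867=2.8780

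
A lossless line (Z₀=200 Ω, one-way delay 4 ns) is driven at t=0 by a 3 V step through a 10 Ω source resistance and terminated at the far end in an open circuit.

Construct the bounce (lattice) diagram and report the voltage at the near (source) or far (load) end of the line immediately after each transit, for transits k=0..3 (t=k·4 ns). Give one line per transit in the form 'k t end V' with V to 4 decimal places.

Γ_L=1.000000, Γ_S=-0.904762; launch V₁=3·200/210=2.857143
k=0 src: V=2.8571
k=1 load: inc=2.857143, refl=2.857143·1.000000=2.8571; V=0.000000+2.857143+2.857143=5.7143
k=2 src: inc=2.857143, refl=2.857143·-0.904762=-2.5850; V=2.857143+2.857143+-2.585034=3.1293
k=3 load: inc=-2.585034, refl=-2.585034·1.000000=-2.5850; V=5.714286+-2.585034+-2.585034=0.5442

0 0 source 2.8571
1 4 load 5.7143
2 8 source 3.1293
3 12 load 0.5442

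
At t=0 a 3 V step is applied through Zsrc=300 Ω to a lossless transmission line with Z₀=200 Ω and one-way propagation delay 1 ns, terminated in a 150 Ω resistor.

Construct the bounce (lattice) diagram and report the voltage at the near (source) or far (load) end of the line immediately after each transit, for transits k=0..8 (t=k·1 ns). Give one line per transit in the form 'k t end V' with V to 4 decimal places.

0 0 source 1.2000
1 1 load 1.0286
2 2 source 0.9943
3 3 load 0.9992
4 4 source 1.0002
5 5 load 1.0000
6 6 source 1.0000
7 7 load 1.0000
8 8 source 1.0000

Γ_L=-0.142857, Γ_S=0.200000; launch V₁=3·200/500=1.200000
k=0 src: V=1.2000
k=1 load: inc=1.200000, refl=1.200000·-0.142857=-0.1714; V=0.000000+1.200000+-0.171429=1.0286
k=2 src: inc=-0.171429, refl=-0.171429·0.200000=-0.0343; V=1.200000+-0.171429+-0.034286=0.9943
k=3 load: inc=-0.034286, refl=-0.034286·-0.142857=0.0049; V=1.028571+-0.034286+0.004898=0.9992
k=4 src: inc=0.004898, refl=0.004898·0.200000=0.0010; V=0.994286+0.004898+0.000980=1.0002
k=5 load: inc=0.000980, refl=0.000980·-0.142857=-0.0001; V=0.999184+0.000980+-0.000140=1.0000
k=6 src: inc=-0.000140, refl=-0.000140·0.200000=-0.0000; V=1.000163+-0.000140+-0.000028=1.0000
k=7 load: inc=-0.000028, refl=-0.000028·-0.142857=0.0000; V=1.000023+-0.000028+0.000004=1.0000
k=8 src: inc=0.000004, refl=0.000004·0.200000=0.0000; V=0.999995+0.000004+0.000001=1.0000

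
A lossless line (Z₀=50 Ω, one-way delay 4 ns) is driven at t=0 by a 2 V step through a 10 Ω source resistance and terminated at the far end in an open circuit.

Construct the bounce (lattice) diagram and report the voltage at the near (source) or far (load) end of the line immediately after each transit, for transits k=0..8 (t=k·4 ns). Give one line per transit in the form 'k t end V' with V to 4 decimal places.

Γ_L=1.000000, Γ_S=-0.666667; launch V₁=2·50/60=1.666667
k=0 src: V=1.6667
k=1 load: inc=1.666667, refl=1.666667·1.000000=1.6667; V=0.000000+1.666667+1.666667=3.3333
k=2 src: inc=1.666667, refl=1.666667·-0.666667=-1.1111; V=1.666667+1.666667+-1.111111=2.2222
k=3 load: inc=-1.111111, refl=-1.111111·1.000000=-1.1111; V=3.333333+-1.111111+-1.111111=1.1111
k=4 src: inc=-1.111111, refl=-1.111111·-0.666667=0.7407; V=2.222222+-1.111111+0.740741=1.8519
k=5 load: inc=0.740741, refl=0.740741·1.000000=0.7407; V=1.111111+0.740741+0.740741=2.5926
k=6 src: inc=0.740741, refl=0.740741·-0.666667=-0.4938; V=1.851852+0.740741+-0.493827=2.0988
k=7 load: inc=-0.493827, refl=-0.493827·1.000000=-0.4938; V=2.592593+-0.493827+-0.493827=1.6049
k=8 src: inc=-0.493827, refl=-0.493827·-0.666667=0.3292; V=2.098765+-0.493827+0.329218=1.9342

0 0 source 1.6667
1 4 load 3.3333
2 8 source 2.2222
3 12 load 1.1111
4 16 source 1.8519
5 20 load 2.5926
6 24 source 2.0988
7 28 load 1.6049
8 32 source 1.9342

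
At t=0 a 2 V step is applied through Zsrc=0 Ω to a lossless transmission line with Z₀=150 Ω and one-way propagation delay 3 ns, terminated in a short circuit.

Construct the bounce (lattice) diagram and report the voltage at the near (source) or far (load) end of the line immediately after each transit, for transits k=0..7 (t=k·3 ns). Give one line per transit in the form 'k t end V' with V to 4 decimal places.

0 0 source 2.0000
1 3 load 0.0000
2 6 source 2.0000
3 9 load 0.0000
4 12 source 2.0000
5 15 load 0.0000
6 18 source 2.0000
7 21 load 0.0000

Γ_L=-1.000000, Γ_S=-1.000000; launch V₁=2·150/150=2.000000
k=0 src: V=2.0000
k=1 load: inc=2.000000, refl=2.000000·-1.000000=-2.0000; V=0.000000+2.000000+-2.000000=0.0000
k=2 src: inc=-2.000000, refl=-2.000000·-1.000000=2.0000; V=2.000000+-2.000000+2.000000=2.0000
k=3 load: inc=2.000000, refl=2.000000·-1.000000=-2.0000; V=0.000000+2.000000+-2.000000=0.0000
k=4 src: inc=-2.000000, refl=-2.000000·-1.000000=2.0000; V=2.000000+-2.000000+2.000000=2.0000
k=5 load: inc=2.000000, refl=2.000000·-1.000000=-2.0000; V=0.000000+2.000000+-2.000000=0.0000
k=6 src: inc=-2.000000, refl=-2.000000·-1.000000=2.0000; V=2.000000+-2.000000+2.000000=2.0000
k=7 load: inc=2.000000, refl=2.000000·-1.000000=-2.0000; V=0.000000+2.000000+-2.000000=0.0000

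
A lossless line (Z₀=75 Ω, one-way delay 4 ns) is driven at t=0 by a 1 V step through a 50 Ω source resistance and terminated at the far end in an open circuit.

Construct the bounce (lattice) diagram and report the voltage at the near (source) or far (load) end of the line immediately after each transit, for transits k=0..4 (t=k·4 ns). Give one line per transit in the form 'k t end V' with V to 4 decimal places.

Γ_L=1.000000, Γ_S=-0.200000; launch V₁=1·75/125=0.600000
k=0 src: V=0.6000
k=1 load: inc=0.600000, refl=0.600000·1.000000=0.6000; V=0.000000+0.600000+0.600000=1.2000
k=2 src: inc=0.600000, refl=0.600000·-0.200000=-0.1200; V=0.600000+0.600000+-0.120000=1.0800
k=3 load: inc=-0.120000, refl=-0.120000·1.000000=-0.1200; V=1.200000+-0.120000+-0.120000=0.9600
k=4 src: inc=-0.120000, refl=-0.120000·-0.200000=0.0240; V=1.080000+-0.120000+0.024000=0.9840

0 0 source 0.6000
1 4 load 1.2000
2 8 source 1.0800
3 12 load 0.9600
4 16 source 0.9840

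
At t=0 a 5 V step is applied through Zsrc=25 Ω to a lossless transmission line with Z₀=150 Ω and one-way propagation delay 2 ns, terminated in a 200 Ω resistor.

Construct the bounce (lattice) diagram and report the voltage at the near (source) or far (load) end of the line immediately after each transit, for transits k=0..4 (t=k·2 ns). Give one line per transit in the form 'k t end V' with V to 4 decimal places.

Γ_L=0.142857, Γ_S=-0.714286; launch V₁=5·150/175=4.285714
k=0 src: V=4.2857
k=1 load: inc=4.285714, refl=4.285714·0.142857=0.6122; V=0.000000+4.285714+0.612245=4.8980
k=2 src: inc=0.612245, refl=0.612245·-0.714286=-0.4373; V=4.285714+0.612245+-0.437318=4.4606
k=3 load: inc=-0.437318, refl=-0.437318·0.142857=-0.0625; V=4.897959+-0.437318+-0.062474=4.3982
k=4 src: inc=-0.062474, refl=-0.062474·-0.714286=0.0446; V=4.460641+-0.062474+0.044624=4.4428

0 0 source 4.2857
1 2 load 4.8980
2 4 source 4.4606
3 6 load 4.3982
4 8 source 4.4428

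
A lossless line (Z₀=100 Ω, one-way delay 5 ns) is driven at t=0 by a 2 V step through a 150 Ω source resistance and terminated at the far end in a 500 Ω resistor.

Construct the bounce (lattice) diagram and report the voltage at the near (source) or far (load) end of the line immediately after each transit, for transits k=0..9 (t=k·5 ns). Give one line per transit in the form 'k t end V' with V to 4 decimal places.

0 0 source 0.8000
1 5 load 1.3333
2 10 source 1.4400
3 15 load 1.5111
4 20 source 1.5253
5 25 load 1.5348
6 30 source 1.5367
7 35 load 1.5380
8 40 source 1.5382
9 45 load 1.5384

Γ_L=0.666667, Γ_S=0.200000; launch V₁=2·100/250=0.800000
k=0 src: V=0.8000
k=1 load: inc=0.800000, refl=0.800000·0.666667=0.5333; V=0.000000+0.800000+0.533333=1.3333
k=2 src: inc=0.533333, refl=0.533333·0.200000=0.1067; V=0.800000+0.533333+0.106667=1.4400
k=3 load: inc=0.106667, refl=0.106667·0.666667=0.0711; V=1.333333+0.106667+0.071111=1.5111
k=4 src: inc=0.071111, refl=0.071111·0.200000=0.0142; V=1.440000+0.071111+0.014222=1.5253
k=5 load: inc=0.014222, refl=0.014222·0.666667=0.0095; V=1.511111+0.014222+0.009481=1.5348
k=6 src: inc=0.009481, refl=0.009481·0.200000=0.0019; V=1.525333+0.009481+0.001896=1.5367
k=7 load: inc=0.001896, refl=0.001896·0.666667=0.0013; V=1.534815+0.001896+0.001264=1.5380
k=8 src: inc=0.001264, refl=0.001264·0.200000=0.0003; V=1.536711+0.001264+0.000253=1.5382
k=9 load: inc=0.000253, refl=0.000253·0.666667=0.0002; V=1.537975+0.000253+0.000169=1.5384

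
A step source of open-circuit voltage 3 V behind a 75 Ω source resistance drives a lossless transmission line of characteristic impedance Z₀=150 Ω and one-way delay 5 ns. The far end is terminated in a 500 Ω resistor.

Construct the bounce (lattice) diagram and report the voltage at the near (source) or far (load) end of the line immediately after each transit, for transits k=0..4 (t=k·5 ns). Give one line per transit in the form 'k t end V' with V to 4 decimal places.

0 0 source 2.0000
1 5 load 3.0769
2 10 source 2.7179
3 15 load 2.5247
4 20 source 2.5891

Γ_L=0.538462, Γ_S=-0.333333; launch V₁=3·150/225=2.000000
k=0 src: V=2.0000
k=1 load: inc=2.000000, refl=2.000000·0.538462=1.0769; V=0.000000+2.000000+1.076923=3.0769
k=2 src: inc=1.076923, refl=1.076923·-0.333333=-0.3590; V=2.000000+1.076923+-0.358974=2.7179
k=3 load: inc=-0.358974, refl=-0.358974·0.538462=-0.1933; V=3.076923+-0.358974+-0.193294=2.5247
k=4 src: inc=-0.193294, refl=-0.193294·-0.333333=0.0644; V=2.717949+-0.193294+0.064431=2.5891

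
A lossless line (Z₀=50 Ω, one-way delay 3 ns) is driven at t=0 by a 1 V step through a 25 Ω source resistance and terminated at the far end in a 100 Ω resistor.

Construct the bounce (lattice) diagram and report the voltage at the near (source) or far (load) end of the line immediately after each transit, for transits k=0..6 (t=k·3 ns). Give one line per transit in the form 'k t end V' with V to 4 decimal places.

0 0 source 0.6667
1 3 load 0.8889
2 6 source 0.8148
3 9 load 0.7901
4 12 source 0.7984
5 15 load 0.8011
6 18 source 0.8002

Γ_L=0.333333, Γ_S=-0.333333; launch V₁=1·50/75=0.666667
k=0 src: V=0.6667
k=1 load: inc=0.666667, refl=0.666667·0.333333=0.2222; V=0.000000+0.666667+0.222222=0.8889
k=2 src: inc=0.222222, refl=0.222222·-0.333333=-0.0741; V=0.666667+0.222222+-0.074074=0.8148
k=3 load: inc=-0.074074, refl=-0.074074·0.333333=-0.0247; V=0.888889+-0.074074+-0.024691=0.7901
k=4 src: inc=-0.024691, refl=-0.024691·-0.333333=0.0082; V=0.814815+-0.024691+0.008230=0.7984
k=5 load: inc=0.008230, refl=0.008230·0.333333=0.0027; V=0.790123+0.008230+0.002743=0.8011
k=6 src: inc=0.002743, refl=0.002743·-0.333333=-0.0009; V=0.798354+0.002743+-0.000914=0.8002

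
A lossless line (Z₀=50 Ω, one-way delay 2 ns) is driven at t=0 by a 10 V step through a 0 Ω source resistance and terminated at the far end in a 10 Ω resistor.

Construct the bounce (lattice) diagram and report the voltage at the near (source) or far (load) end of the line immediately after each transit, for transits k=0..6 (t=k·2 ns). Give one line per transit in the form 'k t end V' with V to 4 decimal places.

Γ_L=-0.666667, Γ_S=-1.000000; launch V₁=10·50/50=10.000000
k=0 src: V=10.0000
k=1 load: inc=10.000000, refl=10.000000·-0.666667=-6.6667; V=0.000000+10.000000+-6.666667=3.3333
k=2 src: inc=-6.666667, refl=-6.666667·-1.000000=6.6667; V=10.000000+-6.666667+6.666667=10.0000
k=3 load: inc=6.666667, refl=6.666667·-0.666667=-4.4444; V=3.333333+6.666667+-4.444444=5.5556
k=4 src: inc=-4.444444, refl=-4.444444·-1.000000=4.4444; V=10.000000+-4.444444+4.444444=10.0000
k=5 load: inc=4.444444, refl=4.444444·-0.666667=-2.9630; V=5.555556+4.444444+-2.962963=7.0370
k=6 src: inc=-2.962963, refl=-2.962963·-1.000000=2.9630; V=10.000000+-2.962963+2.962963=10.0000

0 0 source 10.0000
1 2 load 3.3333
2 4 source 10.0000
3 6 load 5.5556
4 8 source 10.0000
5 10 load 7.0370
6 12 source 10.0000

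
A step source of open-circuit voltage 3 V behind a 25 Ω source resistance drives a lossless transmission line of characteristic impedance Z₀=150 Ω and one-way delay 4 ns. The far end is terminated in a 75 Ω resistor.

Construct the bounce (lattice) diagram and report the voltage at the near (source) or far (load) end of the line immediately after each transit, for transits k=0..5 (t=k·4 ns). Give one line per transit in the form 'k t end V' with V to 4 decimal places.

Γ_L=-0.333333, Γ_S=-0.714286; launch V₁=3·150/175=2.571429
k=0 src: V=2.5714
k=1 load: inc=2.571429, refl=2.571429·-0.333333=-0.8571; V=0.000000+2.571429+-0.857143=1.7143
k=2 src: inc=-0.857143, refl=-0.857143·-0.714286=0.6122; V=2.571429+-0.857143+0.612245=2.3265
k=3 load: inc=0.612245, refl=0.612245·-0.333333=-0.2041; V=1.714286+0.612245+-0.204082=2.1224
k=4 src: inc=-0.204082, refl=-0.204082·-0.714286=0.1458; V=2.326531+-0.204082+0.145773=2.2682
k=5 load: inc=0.145773, refl=0.145773·-0.333333=-0.0486; V=2.122449+0.145773+-0.048591=2.2196

0 0 source 2.5714
1 4 load 1.7143
2 8 source 2.3265
3 12 load 2.1224
4 16 source 2.2682
5 20 load 2.2196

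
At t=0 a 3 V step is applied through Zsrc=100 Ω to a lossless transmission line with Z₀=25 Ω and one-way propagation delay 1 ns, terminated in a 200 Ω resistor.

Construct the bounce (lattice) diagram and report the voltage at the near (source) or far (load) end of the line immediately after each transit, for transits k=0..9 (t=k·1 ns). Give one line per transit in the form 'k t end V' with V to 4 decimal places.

0 0 source 0.6000
1 1 load 1.0667
2 2 source 1.3467
3 3 load 1.5644
4 4 source 1.6951
5 5 load 1.7967
6 6 source 1.8577
7 7 load 1.9051
8 8 source 1.9336
9 9 load 1.9557

Γ_L=0.777778, Γ_S=0.600000; launch V₁=3·25/125=0.600000
k=0 src: V=0.6000
k=1 load: inc=0.600000, refl=0.600000·0.777778=0.4667; V=0.000000+0.600000+0.466667=1.0667
k=2 src: inc=0.466667, refl=0.466667·0.600000=0.2800; V=0.600000+0.466667+0.280000=1.3467
k=3 load: inc=0.280000, refl=0.280000·0.777778=0.2178; V=1.066667+0.280000+0.217778=1.5644
k=4 src: inc=0.217778, refl=0.217778·0.600000=0.1307; V=1.346667+0.217778+0.130667=1.6951
k=5 load: inc=0.130667, refl=0.130667·0.777778=0.1016; V=1.564444+0.130667+0.101630=1.7967
k=6 src: inc=0.101630, refl=0.101630·0.600000=0.0610; V=1.695111+0.101630+0.060978=1.8577
k=7 load: inc=0.060978, refl=0.060978·0.777778=0.0474; V=1.796741+0.060978+0.047427=1.9051
k=8 src: inc=0.047427, refl=0.047427·0.600000=0.0285; V=1.857719+0.047427+0.028456=1.9336
k=9 load: inc=0.028456, refl=0.028456·0.777778=0.0221; V=1.905146+0.028456+0.022133=1.9557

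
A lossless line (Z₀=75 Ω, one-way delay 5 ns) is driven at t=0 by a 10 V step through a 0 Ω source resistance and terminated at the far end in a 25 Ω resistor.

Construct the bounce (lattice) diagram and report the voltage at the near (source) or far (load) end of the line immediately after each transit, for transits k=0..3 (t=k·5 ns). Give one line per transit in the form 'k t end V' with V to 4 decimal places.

0 0 source 10.0000
1 5 load 5.0000
2 10 source 10.0000
3 15 load 7.5000

Γ_L=-0.500000, Γ_S=-1.000000; launch V₁=10·75/75=10.000000
k=0 src: V=10.0000
k=1 load: inc=10.000000, refl=10.000000·-0.500000=-5.0000; V=0.000000+10.000000+-5.000000=5.0000
k=2 src: inc=-5.000000, refl=-5.000000·-1.000000=5.0000; V=10.000000+-5.000000+5.000000=10.0000
k=3 load: inc=5.000000, refl=5.000000·-0.500000=-2.5000; V=5.000000+5.000000+-2.500000=7.5000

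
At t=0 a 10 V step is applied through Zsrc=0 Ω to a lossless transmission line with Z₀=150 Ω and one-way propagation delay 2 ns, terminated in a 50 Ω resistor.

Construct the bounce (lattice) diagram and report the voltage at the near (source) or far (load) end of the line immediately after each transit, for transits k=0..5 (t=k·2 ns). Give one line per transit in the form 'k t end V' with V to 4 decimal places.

0 0 source 10.0000
1 2 load 5.0000
2 4 source 10.0000
3 6 load 7.5000
4 8 source 10.0000
5 10 load 8.7500

Γ_L=-0.500000, Γ_S=-1.000000; launch V₁=10·150/150=10.000000
k=0 src: V=10.0000
k=1 load: inc=10.000000, refl=10.000000·-0.500000=-5.0000; V=0.000000+10.000000+-5.000000=5.0000
k=2 src: inc=-5.000000, refl=-5.000000·-1.000000=5.0000; V=10.000000+-5.000000+5.000000=10.0000
k=3 load: inc=5.000000, refl=5.000000·-0.500000=-2.5000; V=5.000000+5.000000+-2.500000=7.5000
k=4 src: inc=-2.500000, refl=-2.500000·-1.000000=2.5000; V=10.000000+-2.500000+2.500000=10.0000
k=5 load: inc=2.500000, refl=2.500000·-0.500000=-1.2500; V=7.500000+2.500000+-1.250000=8.7500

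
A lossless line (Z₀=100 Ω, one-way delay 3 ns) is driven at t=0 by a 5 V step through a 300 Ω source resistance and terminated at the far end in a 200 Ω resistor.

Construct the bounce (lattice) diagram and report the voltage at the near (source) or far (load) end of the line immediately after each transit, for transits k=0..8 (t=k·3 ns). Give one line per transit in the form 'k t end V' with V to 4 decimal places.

Γ_L=0.333333, Γ_S=0.500000; launch V₁=5·100/400=1.250000
k=0 src: V=1.2500
k=1 load: inc=1.250000, refl=1.250000·0.333333=0.4167; V=0.000000+1.250000+0.416667=1.6667
k=2 src: inc=0.416667, refl=0.416667·0.500000=0.2083; V=1.250000+0.416667+0.208333=1.8750
k=3 load: inc=0.208333, refl=0.208333·0.333333=0.0694; V=1.666667+0.208333+0.069444=1.9444
k=4 src: inc=0.069444, refl=0.069444·0.500000=0.0347; V=1.875000+0.069444+0.034722=1.9792
k=5 load: inc=0.034722, refl=0.034722·0.333333=0.0116; V=1.944444+0.034722+0.011574=1.9907
k=6 src: inc=0.011574, refl=0.011574·0.500000=0.0058; V=1.979167+0.011574+0.005787=1.9965
k=7 load: inc=0.005787, refl=0.005787·0.333333=0.0019; V=1.990741+0.005787+0.001929=1.9985
k=8 src: inc=0.001929, refl=0.001929·0.500000=0.0010; V=1.996528+0.001929+0.000965=1.9994

0 0 source 1.2500
1 3 load 1.6667
2 6 source 1.8750
3 9 load 1.9444
4 12 source 1.9792
5 15 load 1.9907
6 18 source 1.9965
7 21 load 1.9985
8 24 source 1.9994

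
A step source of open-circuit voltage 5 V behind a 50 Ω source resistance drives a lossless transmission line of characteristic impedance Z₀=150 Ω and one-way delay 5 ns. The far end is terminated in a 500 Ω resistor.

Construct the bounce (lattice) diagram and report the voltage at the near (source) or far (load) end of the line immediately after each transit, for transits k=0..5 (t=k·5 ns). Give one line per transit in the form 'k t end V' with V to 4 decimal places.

Γ_L=0.538462, Γ_S=-0.500000; launch V₁=5·150/200=3.750000
k=0 src: V=3.7500
k=1 load: inc=3.750000, refl=3.750000·0.538462=2.0192; V=0.000000+3.750000+2.019231=5.7692
k=2 src: inc=2.019231, refl=2.019231·-0.500000=-1.0096; V=3.750000+2.019231+-1.009615=4.7596
k=3 load: inc=-1.009615, refl=-1.009615·0.538462=-0.5436; V=5.769231+-1.009615+-0.543639=4.2160
k=4 src: inc=-0.543639, refl=-0.543639·-0.500000=0.2718; V=4.759615+-0.543639+0.271820=4.4878
k=5 load: inc=0.271820, refl=0.271820·0.538462=0.1464; V=4.215976+0.271820+0.146364=4.6342

0 0 source 3.7500
1 5 load 5.7692
2 10 source 4.7596
3 15 load 4.2160
4 20 source 4.4878
5 25 load 4.6342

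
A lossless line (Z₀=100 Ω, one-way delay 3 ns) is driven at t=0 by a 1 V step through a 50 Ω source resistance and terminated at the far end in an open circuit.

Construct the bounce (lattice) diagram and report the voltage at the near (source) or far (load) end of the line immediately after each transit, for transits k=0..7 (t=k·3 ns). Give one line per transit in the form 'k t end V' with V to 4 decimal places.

Γ_L=1.000000, Γ_S=-0.333333; launch V₁=1·100/150=0.666667
k=0 src: V=0.6667
k=1 load: inc=0.666667, refl=0.666667·1.000000=0.6667; V=0.000000+0.666667+0.666667=1.3333
k=2 src: inc=0.666667, refl=0.666667·-0.333333=-0.2222; V=0.666667+0.666667+-0.222222=1.1111
k=3 load: inc=-0.222222, refl=-0.222222·1.000000=-0.2222; V=1.333333+-0.222222+-0.222222=0.8889
k=4 src: inc=-0.222222, refl=-0.222222·-0.333333=0.0741; V=1.111111+-0.222222+0.074074=0.9630
k=5 load: inc=0.074074, refl=0.074074·1.000000=0.0741; V=0.888889+0.074074+0.074074=1.0370
k=6 src: inc=0.074074, refl=0.074074·-0.333333=-0.0247; V=0.962963+0.074074+-0.024691=1.0123
k=7 load: inc=-0.024691, refl=-0.024691·1.000000=-0.0247; V=1.037037+-0.024691+-0.024691=0.9877

0 0 source 0.6667
1 3 load 1.3333
2 6 source 1.1111
3 9 load 0.8889
4 12 source 0.9630
5 15 load 1.0370
6 18 source 1.0123
7 21 load 0.9877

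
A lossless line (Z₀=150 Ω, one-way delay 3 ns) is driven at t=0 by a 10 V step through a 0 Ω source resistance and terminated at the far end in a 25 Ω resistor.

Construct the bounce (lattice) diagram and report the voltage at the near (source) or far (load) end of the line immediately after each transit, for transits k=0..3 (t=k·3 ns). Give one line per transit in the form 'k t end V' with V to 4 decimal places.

Γ_L=-0.714286, Γ_S=-1.000000; launch V₁=10·150/150=10.000000
k=0 src: V=10.0000
k=1 load: inc=10.000000, refl=10.000000·-0.714286=-7.1429; V=0.000000+10.000000+-7.142857=2.8571
k=2 src: inc=-7.142857, refl=-7.142857·-1.000000=7.1429; V=10.000000+-7.142857+7.142857=10.0000
k=3 load: inc=7.142857, refl=7.142857·-0.714286=-5.1020; V=2.857143+7.142857+-5.102041=4.8980

0 0 source 10.0000
1 3 load 2.8571
2 6 source 10.0000
3 9 load 4.8980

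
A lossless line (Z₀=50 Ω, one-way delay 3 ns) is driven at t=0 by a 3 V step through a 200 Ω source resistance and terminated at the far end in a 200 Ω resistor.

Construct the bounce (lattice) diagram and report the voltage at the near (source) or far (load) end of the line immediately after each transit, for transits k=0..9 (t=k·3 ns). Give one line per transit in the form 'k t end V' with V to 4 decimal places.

Γ_L=0.600000, Γ_S=0.600000; launch V₁=3·50/250=0.600000
k=0 src: V=0.6000
k=1 load: inc=0.600000, refl=0.600000·0.600000=0.3600; V=0.000000+0.600000+0.360000=0.9600
k=2 src: inc=0.360000, refl=0.360000·0.600000=0.2160; V=0.600000+0.360000+0.216000=1.1760
k=3 load: inc=0.216000, refl=0.216000·0.600000=0.1296; V=0.960000+0.216000+0.129600=1.3056
k=4 src: inc=0.129600, refl=0.129600·0.600000=0.0778; V=1.176000+0.129600+0.077760=1.3834
k=5 load: inc=0.077760, refl=0.077760·0.600000=0.0467; V=1.305600+0.077760+0.046656=1.4300
k=6 src: inc=0.046656, refl=0.046656·0.600000=0.0280; V=1.383360+0.046656+0.027994=1.4580
k=7 load: inc=0.027994, refl=0.027994·0.600000=0.0168; V=1.430016+0.027994+0.016796=1.4748
k=8 src: inc=0.016796, refl=0.016796·0.600000=0.0101; V=1.458010+0.016796+0.010078=1.4849
k=9 load: inc=0.010078, refl=0.010078·0.600000=0.0060; V=1.474806+0.010078+0.006047=1.4909

0 0 source 0.6000
1 3 load 0.9600
2 6 source 1.1760
3 9 load 1.3056
4 12 source 1.3834
5 15 load 1.4300
6 18 source 1.4580
7 21 load 1.4748
8 24 source 1.4849
9 27 load 1.4909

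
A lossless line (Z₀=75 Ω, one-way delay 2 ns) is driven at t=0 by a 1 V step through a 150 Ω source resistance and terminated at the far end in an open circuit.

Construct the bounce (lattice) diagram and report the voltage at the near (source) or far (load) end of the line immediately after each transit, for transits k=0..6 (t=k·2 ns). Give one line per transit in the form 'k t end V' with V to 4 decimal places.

Γ_L=1.000000, Γ_S=0.333333; launch V₁=1·75/225=0.333333
k=0 src: V=0.3333
k=1 load: inc=0.333333, refl=0.333333·1.000000=0.3333; V=0.000000+0.333333+0.333333=0.6667
k=2 src: inc=0.333333, refl=0.333333·0.333333=0.1111; V=0.333333+0.333333+0.111111=0.7778
k=3 load: inc=0.111111, refl=0.111111·1.000000=0.1111; V=0.666667+0.111111+0.111111=0.8889
k=4 src: inc=0.111111, refl=0.111111·0.333333=0.0370; V=0.777778+0.111111+0.037037=0.9259
k=5 load: inc=0.037037, refl=0.037037·1.000000=0.0370; V=0.888889+0.037037+0.037037=0.9630
k=6 src: inc=0.037037, refl=0.037037·0.333333=0.0123; V=0.925926+0.037037+0.012346=0.9753

0 0 source 0.3333
1 2 load 0.6667
2 4 source 0.7778
3 6 load 0.8889
4 8 source 0.9259
5 10 load 0.9630
6 12 source 0.9753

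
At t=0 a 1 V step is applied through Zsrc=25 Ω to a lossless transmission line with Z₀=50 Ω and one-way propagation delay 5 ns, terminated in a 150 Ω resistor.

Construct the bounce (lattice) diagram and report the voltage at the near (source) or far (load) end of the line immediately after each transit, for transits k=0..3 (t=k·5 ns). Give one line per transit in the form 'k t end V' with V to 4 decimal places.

Γ_L=0.500000, Γ_S=-0.333333; launch V₁=1·50/75=0.666667
k=0 src: V=0.6667
k=1 load: inc=0.666667, refl=0.666667·0.500000=0.3333; V=0.000000+0.666667+0.333333=1.0000
k=2 src: inc=0.333333, refl=0.333333·-0.333333=-0.1111; V=0.666667+0.333333+-0.111111=0.8889
k=3 load: inc=-0.111111, refl=-0.111111·0.500000=-0.0556; V=1.000000+-0.111111+-0.055556=0.8333

0 0 source 0.6667
1 5 load 1.0000
2 10 source 0.8889
3 15 load 0.8333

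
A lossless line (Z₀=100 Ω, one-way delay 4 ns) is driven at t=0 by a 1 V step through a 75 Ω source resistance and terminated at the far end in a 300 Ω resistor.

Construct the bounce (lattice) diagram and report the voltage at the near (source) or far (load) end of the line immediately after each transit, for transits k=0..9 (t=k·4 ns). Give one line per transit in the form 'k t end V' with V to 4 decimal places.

0 0 source 0.5714
1 4 load 0.8571
2 8 source 0.8163
3 12 load 0.7959
4 16 source 0.7988
5 20 load 0.8003
6 24 source 0.8001
7 28 load 0.8000
8 32 source 0.8000
9 36 load 0.8000

Γ_L=0.500000, Γ_S=-0.142857; launch V₁=1·100/175=0.571429
k=0 src: V=0.5714
k=1 load: inc=0.571429, refl=0.571429·0.500000=0.2857; V=0.000000+0.571429+0.285714=0.8571
k=2 src: inc=0.285714, refl=0.285714·-0.142857=-0.0408; V=0.571429+0.285714+-0.040816=0.8163
k=3 load: inc=-0.040816, refl=-0.040816·0.500000=-0.0204; V=0.857143+-0.040816+-0.020408=0.7959
k=4 src: inc=-0.020408, refl=-0.020408·-0.142857=0.0029; V=0.816327+-0.020408+0.002915=0.7988
k=5 load: inc=0.002915, refl=0.002915·0.500000=0.0015; V=0.795918+0.002915+0.001458=0.8003
k=6 src: inc=0.001458, refl=0.001458·-0.142857=-0.0002; V=0.798834+0.001458+-0.000208=0.8001
k=7 load: inc=-0.000208, refl=-0.000208·0.500000=-0.0001; V=0.800292+-0.000208+-0.000104=0.8000
k=8 src: inc=-0.000104, refl=-0.000104·-0.142857=0.0000; V=0.800083+-0.000104+0.000015=0.8000
k=9 load: inc=0.000015, refl=0.000015·0.500000=0.0000; V=0.799979+0.000015+0.000007=0.8000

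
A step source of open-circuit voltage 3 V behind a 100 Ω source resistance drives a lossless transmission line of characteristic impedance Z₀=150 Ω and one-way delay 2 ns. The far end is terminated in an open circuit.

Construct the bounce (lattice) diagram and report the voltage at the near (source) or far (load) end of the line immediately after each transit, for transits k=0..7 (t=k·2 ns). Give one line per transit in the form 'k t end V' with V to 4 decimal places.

Γ_L=1.000000, Γ_S=-0.200000; launch V₁=3·150/250=1.800000
k=0 src: V=1.8000
k=1 load: inc=1.800000, refl=1.800000·1.000000=1.8000; V=0.000000+1.800000+1.800000=3.6000
k=2 src: inc=1.800000, refl=1.800000·-0.200000=-0.3600; V=1.800000+1.800000+-0.360000=3.2400
k=3 load: inc=-0.360000, refl=-0.360000·1.000000=-0.3600; V=3.600000+-0.360000+-0.360000=2.8800
k=4 src: inc=-0.360000, refl=-0.360000·-0.200000=0.0720; V=3.240000+-0.360000+0.072000=2.9520
k=5 load: inc=0.072000, refl=0.072000·1.000000=0.0720; V=2.880000+0.072000+0.072000=3.0240
k=6 src: inc=0.072000, refl=0.072000·-0.200000=-0.0144; V=2.952000+0.072000+-0.014400=3.0096
k=7 load: inc=-0.014400, refl=-0.014400·1.000000=-0.0144; V=3.024000+-0.014400+-0.014400=2.9952

0 0 source 1.8000
1 2 load 3.6000
2 4 source 3.2400
3 6 load 2.8800
4 8 source 2.9520
5 10 load 3.0240
6 12 source 3.0096
7 14 load 2.9952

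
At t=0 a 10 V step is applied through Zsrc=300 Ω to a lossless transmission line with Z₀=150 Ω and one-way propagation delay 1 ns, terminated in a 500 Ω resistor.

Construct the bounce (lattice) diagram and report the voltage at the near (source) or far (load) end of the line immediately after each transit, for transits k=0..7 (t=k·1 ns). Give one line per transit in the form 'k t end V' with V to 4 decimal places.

0 0 source 3.3333
1 1 load 5.1282
2 2 source 5.7265
3 3 load 6.0487
4 4 source 6.1560
5 5 load 6.2139
6 6 source 6.2331
7 7 load 6.2435

Γ_L=0.538462, Γ_S=0.333333; launch V₁=10·150/450=3.333333
k=0 src: V=3.3333
k=1 load: inc=3.333333, refl=3.333333·0.538462=1.7949; V=0.000000+3.333333+1.794872=5.1282
k=2 src: inc=1.794872, refl=1.794872·0.333333=0.5983; V=3.333333+1.794872+0.598291=5.7265
k=3 load: inc=0.598291, refl=0.598291·0.538462=0.3222; V=5.128205+0.598291+0.322156=6.0487
k=4 src: inc=0.322156, refl=0.322156·0.333333=0.1074; V=5.726496+0.322156+0.107385=6.1560
k=5 load: inc=0.107385, refl=0.107385·0.538462=0.0578; V=6.048652+0.107385+0.057823=6.2139
k=6 src: inc=0.057823, refl=0.057823·0.333333=0.0193; V=6.156038+0.057823+0.019274=6.2331
k=7 load: inc=0.019274, refl=0.019274·0.538462=0.0104; V=6.213861+0.019274+0.010378=6.2435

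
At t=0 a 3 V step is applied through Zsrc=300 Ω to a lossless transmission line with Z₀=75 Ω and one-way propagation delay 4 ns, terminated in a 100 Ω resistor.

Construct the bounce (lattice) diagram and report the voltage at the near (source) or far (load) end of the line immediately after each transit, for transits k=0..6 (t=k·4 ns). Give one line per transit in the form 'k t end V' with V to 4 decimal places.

Γ_L=0.142857, Γ_S=0.600000; launch V₁=3·75/375=0.600000
k=0 src: V=0.6000
k=1 load: inc=0.600000, refl=0.600000·0.142857=0.0857; V=0.000000+0.600000+0.085714=0.6857
k=2 src: inc=0.085714, refl=0.085714·0.600000=0.0514; V=0.600000+0.085714+0.051429=0.7371
k=3 load: inc=0.051429, refl=0.051429·0.142857=0.0073; V=0.685714+0.051429+0.007347=0.7445
k=4 src: inc=0.007347, refl=0.007347·0.600000=0.0044; V=0.737143+0.007347+0.004408=0.7489
k=5 load: inc=0.004408, refl=0.004408·0.142857=0.0006; V=0.744490+0.004408+0.000630=0.7495
k=6 src: inc=0.000630, refl=0.000630·0.600000=0.0004; V=0.748898+0.000630+0.000378=0.7499

0 0 source 0.6000
1 4 load 0.6857
2 8 source 0.7371
3 12 load 0.7445
4 16 source 0.7489
5 20 load 0.7495
6 24 source 0.7499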